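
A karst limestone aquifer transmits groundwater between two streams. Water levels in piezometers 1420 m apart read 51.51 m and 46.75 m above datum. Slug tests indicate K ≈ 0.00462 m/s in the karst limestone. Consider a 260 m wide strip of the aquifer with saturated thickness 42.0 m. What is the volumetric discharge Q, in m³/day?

Convert K: 0.00462 m/s × 86400 = 399.2 m/day.
Cross-sectional area A = 260 × 42.0 = 10920 m².
Hydraulic gradient i = (51.51 − 46.75) / 1420 = 4.76 / 1420 = 0.003352.
Darcy's law: Q = K · A · i = 399.2 × 10920 × 0.003352 = 14612 m³/day.

14600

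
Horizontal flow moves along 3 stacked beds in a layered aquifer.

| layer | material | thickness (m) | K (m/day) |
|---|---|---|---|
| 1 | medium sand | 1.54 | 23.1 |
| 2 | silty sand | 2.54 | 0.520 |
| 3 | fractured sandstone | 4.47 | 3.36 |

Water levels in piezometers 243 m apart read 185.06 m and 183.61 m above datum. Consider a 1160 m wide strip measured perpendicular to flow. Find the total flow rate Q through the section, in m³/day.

359

Flow is parallel to layering, so each bed carries its own Darcy discharge and the transmissivities add.
Σ(K_i·b_i) = 23.1×1.54 + 0.520×2.54 + 3.36×4.47 = 51.91 m²/day.
Hydraulic gradient i = (185.06 − 183.61) / 243 = 1.45 / 243 = 0.005967.
Q = Σ(K_i·b_i) · W · i = 51.91 × 1160 × 0.005967 = 359.3 m³/day.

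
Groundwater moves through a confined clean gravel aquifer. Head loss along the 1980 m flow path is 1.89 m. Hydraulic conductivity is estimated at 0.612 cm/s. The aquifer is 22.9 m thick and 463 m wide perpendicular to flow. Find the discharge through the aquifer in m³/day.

Convert K: 0.612 cm/s × 864 = 528.8 m/day.
Cross-sectional area A = 463 × 22.9 = 10603 m².
Hydraulic gradient i = Δh / L = 1.89 / 1980 = 0.0009545.
Darcy's law: Q = K · A · i = 528.8 × 10603 × 0.0009545 = 5352 m³/day.

5350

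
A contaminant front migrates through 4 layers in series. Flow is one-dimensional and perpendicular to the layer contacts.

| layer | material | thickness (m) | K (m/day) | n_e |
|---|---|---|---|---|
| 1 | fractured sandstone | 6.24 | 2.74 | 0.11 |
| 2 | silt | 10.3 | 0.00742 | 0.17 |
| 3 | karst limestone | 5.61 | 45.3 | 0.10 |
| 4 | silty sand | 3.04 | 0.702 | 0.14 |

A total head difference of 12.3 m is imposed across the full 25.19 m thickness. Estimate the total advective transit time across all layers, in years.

1.06

With flow normal to the layers, continuity requires the same specific discharge q through every layer.
Σ(b_i/K_i) = 6.24/2.74 + 10.3/0.00742 + 5.61/45.3 + 3.04/0.702 = 1395 d.
q = Δh / Σ(b_i/K_i) = 12.3 / 1395 = 0.008818 m/day.
In each layer the seepage velocity is v_i = q/n_i, so the layer transit time is t_i = b_i·n_i / q:
  layer 1 (fractured sandstone): t_1 = 6.24 × 0.11 / 0.008818 = 77.84 d
  layer 2 (silt): t_2 = 10.3 × 0.17 / 0.008818 = 198.6 d
  layer 3 (karst limestone): t_3 = 5.61 × 0.10 / 0.008818 = 63.62 d
  layer 4 (silty sand): t_4 = 3.04 × 0.14 / 0.008818 = 48.26 d
Total t = Σ t_i = 388.3 days = 1.063 years.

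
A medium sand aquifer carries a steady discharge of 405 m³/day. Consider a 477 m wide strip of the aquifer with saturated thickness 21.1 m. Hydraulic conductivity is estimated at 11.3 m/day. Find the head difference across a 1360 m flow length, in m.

Cross-sectional area A = 477 × 21.1 = 10065 m².
From Q = K·A·i, i = Q / (K·A) = 405 / (11.30 × 10065) = 0.003561.
Head loss Δh = i · L = 0.003561 × 1360 = 4.843 m.

4.84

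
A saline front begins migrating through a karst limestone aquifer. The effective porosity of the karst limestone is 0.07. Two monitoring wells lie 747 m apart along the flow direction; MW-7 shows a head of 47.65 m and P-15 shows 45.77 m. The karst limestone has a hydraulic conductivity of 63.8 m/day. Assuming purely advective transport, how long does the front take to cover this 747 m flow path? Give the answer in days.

Hydraulic gradient i = (47.65 − 45.77) / 747 = 1.88 / 747 = 0.002517.
Darcy flux q = K · i = 63.80 × 0.002517 = 0.1606 m/day.
Seepage velocity v = q / n_e = 0.1606 / 0.07 = 2.294 m/day.
Travel time t = L / v = 747 / 2.294 = 325.7 days.

326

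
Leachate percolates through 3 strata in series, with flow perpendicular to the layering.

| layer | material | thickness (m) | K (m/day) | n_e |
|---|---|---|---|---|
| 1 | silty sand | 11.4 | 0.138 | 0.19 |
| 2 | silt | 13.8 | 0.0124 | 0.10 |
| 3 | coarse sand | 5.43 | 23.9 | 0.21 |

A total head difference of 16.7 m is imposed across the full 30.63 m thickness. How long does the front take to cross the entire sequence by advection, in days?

336

With flow normal to the layers, continuity requires the same specific discharge q through every layer.
Σ(b_i/K_i) = 11.4/0.138 + 13.8/0.0124 + 5.43/23.9 = 1196 d.
q = Δh / Σ(b_i/K_i) = 16.7 / 1196 = 0.01397 m/day.
In each layer the seepage velocity is v_i = q/n_i, so the layer transit time is t_i = b_i·n_i / q:
  layer 1 (silty sand): t_1 = 11.4 × 0.19 / 0.01397 = 155.1 d
  layer 2 (silt): t_2 = 13.8 × 0.10 / 0.01397 = 98.81 d
  layer 3 (coarse sand): t_3 = 5.43 × 0.21 / 0.01397 = 81.65 d
Total t = Σ t_i = 335.5 days.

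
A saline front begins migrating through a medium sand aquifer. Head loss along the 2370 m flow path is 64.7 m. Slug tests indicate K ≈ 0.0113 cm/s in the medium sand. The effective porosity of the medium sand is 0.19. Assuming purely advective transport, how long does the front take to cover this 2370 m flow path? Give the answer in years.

Convert K: 0.0113 cm/s × 864 = 9.763 m/day.
Hydraulic gradient i = Δh / L = 64.7 / 2370 = 0.02730.
Darcy flux q = K · i = 9.763 × 0.02730 = 0.2665 m/day.
Seepage velocity v = q / n_e = 0.2665 / 0.19 = 1.403 m/day.
Travel time t = L / v = 2370 / 1.403 = 1689 days = 4.626 years.

4.63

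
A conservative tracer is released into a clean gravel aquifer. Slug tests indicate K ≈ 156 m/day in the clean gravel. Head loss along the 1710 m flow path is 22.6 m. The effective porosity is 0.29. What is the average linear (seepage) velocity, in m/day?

7.11

Hydraulic gradient i = Δh / L = 22.6 / 1710 = 0.01322.
Darcy flux q = K · i = 156.0 × 0.01322 = 2.062 m/day.
Seepage velocity v = q / n_e = 2.062 / 0.29 = 7.109 m/day.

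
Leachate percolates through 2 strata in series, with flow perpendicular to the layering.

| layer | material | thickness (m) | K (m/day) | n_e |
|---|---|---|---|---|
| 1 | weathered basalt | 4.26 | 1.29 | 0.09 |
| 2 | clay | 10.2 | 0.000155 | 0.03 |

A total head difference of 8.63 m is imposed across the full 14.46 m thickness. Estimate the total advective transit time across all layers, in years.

With flow normal to the layers, continuity requires the same specific discharge q through every layer.
Σ(b_i/K_i) = 4.26/1.29 + 10.2/0.000155 = 65810 d.
q = Δh / Σ(b_i/K_i) = 8.63 / 65810 = 0.0001311 m/day.
In each layer the seepage velocity is v_i = q/n_i, so the layer transit time is t_i = b_i·n_i / q:
  layer 1 (weathered basalt): t_1 = 4.26 × 0.09 / 0.0001311 = 2924 d
  layer 2 (clay): t_2 = 10.2 × 0.03 / 0.0001311 = 2333 d
Total t = Σ t_i = 5257 days = 14.39 years.

14.4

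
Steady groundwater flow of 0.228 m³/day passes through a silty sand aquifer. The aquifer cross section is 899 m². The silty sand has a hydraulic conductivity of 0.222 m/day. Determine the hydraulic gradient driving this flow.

0.00114

From Q = K·A·i, i = Q / (K·A) = 0.228 / (0.2220 × 899.0) = 0.001142.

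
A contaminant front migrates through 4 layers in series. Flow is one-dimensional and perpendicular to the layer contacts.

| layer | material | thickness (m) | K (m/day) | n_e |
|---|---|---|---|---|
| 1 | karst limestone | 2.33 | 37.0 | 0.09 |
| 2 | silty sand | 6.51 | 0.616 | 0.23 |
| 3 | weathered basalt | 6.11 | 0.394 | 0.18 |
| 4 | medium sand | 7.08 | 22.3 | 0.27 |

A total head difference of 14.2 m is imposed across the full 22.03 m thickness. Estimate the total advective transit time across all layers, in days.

With flow normal to the layers, continuity requires the same specific discharge q through every layer.
Σ(b_i/K_i) = 2.33/37.0 + 6.51/0.616 + 6.11/0.394 + 7.08/22.3 = 26.46 d.
q = Δh / Σ(b_i/K_i) = 14.2 / 26.46 = 0.5367 m/day.
In each layer the seepage velocity is v_i = q/n_i, so the layer transit time is t_i = b_i·n_i / q:
  layer 1 (karst limestone): t_1 = 2.33 × 0.09 / 0.5367 = 0.3907 d
  layer 2 (silty sand): t_2 = 6.51 × 0.23 / 0.5367 = 2.790 d
  layer 3 (weathered basalt): t_3 = 6.11 × 0.18 / 0.5367 = 2.049 d
  layer 4 (medium sand): t_4 = 7.08 × 0.27 / 0.5367 = 3.562 d
Total t = Σ t_i = 8.791 days.

8.79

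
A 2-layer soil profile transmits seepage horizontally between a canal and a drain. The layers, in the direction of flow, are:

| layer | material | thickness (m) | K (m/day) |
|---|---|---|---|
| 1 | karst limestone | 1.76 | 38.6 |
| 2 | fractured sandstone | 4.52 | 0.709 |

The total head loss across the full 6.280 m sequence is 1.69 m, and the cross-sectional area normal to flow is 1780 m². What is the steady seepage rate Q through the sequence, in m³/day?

Flow is perpendicular to layering, so the layers act in series and the equivalent K is the thickness-weighted harmonic mean.
Total thickness L = 1.76 + 4.52 = 6.280 m.
Σ(b_i/K_i) = 1.76/38.6 + 4.52/0.709 = 6.421 d.
K_eq = L / Σ(b_i/K_i) = 6.280 / 6.421 = 0.9781 m/day.
Q = K_eq · A · (Δh/L) = 0.9781 × 1780 × (1.69/6.280) = 468.5 m³/day.

469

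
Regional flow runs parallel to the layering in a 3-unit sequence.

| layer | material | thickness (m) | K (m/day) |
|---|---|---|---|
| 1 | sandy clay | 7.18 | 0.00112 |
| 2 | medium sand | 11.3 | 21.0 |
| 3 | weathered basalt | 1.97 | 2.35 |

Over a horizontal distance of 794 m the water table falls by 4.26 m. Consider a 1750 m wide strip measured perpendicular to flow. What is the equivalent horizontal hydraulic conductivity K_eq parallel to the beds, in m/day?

Flow is parallel to layering, so each bed carries its own Darcy discharge and the transmissivities add.
Σ(K_i·b_i) = 0.00112×7.18 + 21.0×11.3 + 2.35×1.97 = 241.9 m²/day.
Total thickness b = 20.45 m, so K_eq = Σ(K_i·b_i)/b = 11.83 m/day.

11.8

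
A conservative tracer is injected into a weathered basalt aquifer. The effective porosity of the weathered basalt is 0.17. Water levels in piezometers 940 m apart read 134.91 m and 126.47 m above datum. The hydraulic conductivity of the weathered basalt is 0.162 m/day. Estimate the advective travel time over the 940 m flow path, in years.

Hydraulic gradient i = (134.91 − 126.47) / 940 = 8.44 / 940 = 0.008979.
Darcy flux q = K · i = 0.1620 × 0.008979 = 0.001455 m/day.
Seepage velocity v = q / n_e = 0.001455 / 0.17 = 0.008556 m/day.
Travel time t = L / v = 940 / 0.008556 = 1.099e+05 days = 300.8 years.

301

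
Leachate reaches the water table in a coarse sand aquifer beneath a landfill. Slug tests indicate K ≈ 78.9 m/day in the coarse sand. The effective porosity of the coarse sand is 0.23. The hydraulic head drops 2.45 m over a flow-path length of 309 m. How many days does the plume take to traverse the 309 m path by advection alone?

114

Hydraulic gradient i = Δh / L = 2.45 / 309 = 0.007929.
Darcy flux q = K · i = 78.90 × 0.007929 = 0.6256 m/day.
Seepage velocity v = q / n_e = 0.6256 / 0.23 = 2.720 m/day.
Travel time t = L / v = 309 / 2.720 = 113.6 days.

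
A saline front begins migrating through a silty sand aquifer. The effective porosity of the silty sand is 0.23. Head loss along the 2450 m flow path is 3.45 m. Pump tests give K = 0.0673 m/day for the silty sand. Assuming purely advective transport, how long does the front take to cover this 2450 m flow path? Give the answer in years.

Hydraulic gradient i = Δh / L = 3.45 / 2450 = 0.001408.
Darcy flux q = K · i = 0.06730 × 0.001408 = 9.477e-05 m/day.
Seepage velocity v = q / n_e = 9.477e-05 / 0.23 = 0.0004120 m/day.
Travel time t = L / v = 2450 / 0.0004120 = 5.946e+06 days = 16279 years.

16300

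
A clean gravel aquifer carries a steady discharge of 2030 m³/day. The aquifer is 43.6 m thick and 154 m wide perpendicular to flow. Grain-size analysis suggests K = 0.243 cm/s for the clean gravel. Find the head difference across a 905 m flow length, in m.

Convert K: 0.243 cm/s × 864 = 210.0 m/day.
Cross-sectional area A = 154 × 43.6 = 6714 m².
From Q = K·A·i, i = Q / (K·A) = 2030 / (210.0 × 6714) = 0.001440.
Head loss Δh = i · L = 0.001440 × 905 = 1.303 m.

1.30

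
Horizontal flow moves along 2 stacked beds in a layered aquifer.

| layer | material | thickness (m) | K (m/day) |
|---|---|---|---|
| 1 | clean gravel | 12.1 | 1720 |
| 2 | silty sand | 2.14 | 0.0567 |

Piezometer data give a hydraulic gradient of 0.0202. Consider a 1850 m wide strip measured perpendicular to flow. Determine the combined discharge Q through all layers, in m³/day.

Flow is parallel to layering, so each bed carries its own Darcy discharge and the transmissivities add.
Σ(K_i·b_i) = 1720×12.1 + 0.0567×2.14 = 20812 m²/day.
Hydraulic gradient i = 0.0202.
Q = Σ(K_i·b_i) · W · i = 20812 × 1850 × 0.02020 = 7.777e+05 m³/day.

778000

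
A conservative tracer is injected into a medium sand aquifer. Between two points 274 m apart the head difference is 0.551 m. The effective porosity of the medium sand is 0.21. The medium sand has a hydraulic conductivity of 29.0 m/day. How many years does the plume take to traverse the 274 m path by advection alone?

Hydraulic gradient i = Δh / L = 0.551 / 274 = 0.002011.
Darcy flux q = K · i = 29.00 × 0.002011 = 0.05832 m/day.
Seepage velocity v = q / n_e = 0.05832 / 0.21 = 0.2777 m/day.
Travel time t = L / v = 274 / 0.2777 = 986.7 days = 2.701 years.

2.70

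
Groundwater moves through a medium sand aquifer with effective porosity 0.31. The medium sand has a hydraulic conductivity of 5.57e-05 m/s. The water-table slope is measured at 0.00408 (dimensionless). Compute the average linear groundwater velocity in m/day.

Convert K: 5.57e-05 m/s × 86400 = 4.812 m/day.
Hydraulic gradient i = 0.00408.
Darcy flux q = K · i = 4.812 × 0.004080 = 0.01963 m/day.
Seepage velocity v = q / n_e = 0.01963 / 0.31 = 0.06334 m/day.

0.0633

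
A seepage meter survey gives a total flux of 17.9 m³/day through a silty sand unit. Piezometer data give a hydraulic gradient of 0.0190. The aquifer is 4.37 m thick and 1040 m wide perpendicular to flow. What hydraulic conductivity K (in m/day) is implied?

0.207

Cross-sectional area A = 1040 × 4.37 = 4545 m².
Hydraulic gradient i = 0.0190.
From Q = K·A·i, K = Q / (A·i) = 17.9 / (4545 × 0.01900) = 0.2073 m/day.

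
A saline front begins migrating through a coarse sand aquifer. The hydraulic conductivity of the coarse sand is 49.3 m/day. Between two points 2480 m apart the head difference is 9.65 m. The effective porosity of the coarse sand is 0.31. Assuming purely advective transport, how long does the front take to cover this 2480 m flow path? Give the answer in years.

Hydraulic gradient i = Δh / L = 9.65 / 2480 = 0.003891.
Darcy flux q = K · i = 49.30 × 0.003891 = 0.1918 m/day.
Seepage velocity v = q / n_e = 0.1918 / 0.31 = 0.6188 m/day.
Travel time t = L / v = 2480 / 0.6188 = 4008 days = 10.97 years.

11.0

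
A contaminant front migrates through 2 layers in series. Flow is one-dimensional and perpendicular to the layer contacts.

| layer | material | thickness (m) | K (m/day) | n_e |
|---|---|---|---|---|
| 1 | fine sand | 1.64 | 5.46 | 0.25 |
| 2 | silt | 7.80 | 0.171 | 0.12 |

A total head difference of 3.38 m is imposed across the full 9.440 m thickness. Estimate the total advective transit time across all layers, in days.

With flow normal to the layers, continuity requires the same specific discharge q through every layer.
Σ(b_i/K_i) = 1.64/5.46 + 7.80/0.171 = 45.91 d.
q = Δh / Σ(b_i/K_i) = 3.38 / 45.91 = 0.07362 m/day.
In each layer the seepage velocity is v_i = q/n_i, so the layer transit time is t_i = b_i·n_i / q:
  layer 1 (fine sand): t_1 = 1.64 × 0.25 / 0.07362 = 5.569 d
  layer 2 (silt): t_2 = 7.80 × 0.12 / 0.07362 = 12.71 d
Total t = Σ t_i = 18.28 days.

18.3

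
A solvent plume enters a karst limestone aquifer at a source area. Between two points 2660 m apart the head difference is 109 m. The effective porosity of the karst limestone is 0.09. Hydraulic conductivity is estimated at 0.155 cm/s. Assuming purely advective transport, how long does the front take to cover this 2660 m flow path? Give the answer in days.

Convert K: 0.155 cm/s × 864 = 133.9 m/day.
Hydraulic gradient i = Δh / L = 109 / 2660 = 0.04098.
Darcy flux q = K · i = 133.9 × 0.04098 = 5.488 m/day.
Seepage velocity v = q / n_e = 5.488 / 0.09 = 60.97 m/day.
Travel time t = L / v = 2660 / 60.97 = 43.62 days.

43.6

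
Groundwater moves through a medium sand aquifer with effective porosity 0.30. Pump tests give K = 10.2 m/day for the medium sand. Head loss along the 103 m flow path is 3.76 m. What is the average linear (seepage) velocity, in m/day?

1.24

Hydraulic gradient i = Δh / L = 3.76 / 103 = 0.03650.
Darcy flux q = K · i = 10.20 × 0.03650 = 0.3723 m/day.
Seepage velocity v = q / n_e = 0.3723 / 0.30 = 1.241 m/day.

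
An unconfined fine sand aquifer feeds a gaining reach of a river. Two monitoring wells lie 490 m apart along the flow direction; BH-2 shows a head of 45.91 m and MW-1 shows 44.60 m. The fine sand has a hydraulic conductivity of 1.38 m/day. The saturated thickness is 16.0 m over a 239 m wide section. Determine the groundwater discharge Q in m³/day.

Cross-sectional area A = 239 × 16.0 = 3824 m².
Hydraulic gradient i = (45.91 − 44.60) / 490 = 1.31 / 490 = 0.002673.
Darcy's law: Q = K · A · i = 1.380 × 3824 × 0.002673 = 14.11 m³/day.

14.1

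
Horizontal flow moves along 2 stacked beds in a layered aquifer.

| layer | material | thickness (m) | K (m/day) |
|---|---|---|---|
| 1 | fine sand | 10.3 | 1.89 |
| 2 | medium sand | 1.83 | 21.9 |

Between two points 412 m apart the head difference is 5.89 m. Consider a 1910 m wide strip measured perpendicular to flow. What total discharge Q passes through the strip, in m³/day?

1630

Flow is parallel to layering, so each bed carries its own Darcy discharge and the transmissivities add.
Σ(K_i·b_i) = 1.89×10.3 + 21.9×1.83 = 59.54 m²/day.
Hydraulic gradient i = Δh / L = 5.89 / 412 = 0.01430.
Q = Σ(K_i·b_i) · W · i = 59.54 × 1910 × 0.01430 = 1626 m³/day.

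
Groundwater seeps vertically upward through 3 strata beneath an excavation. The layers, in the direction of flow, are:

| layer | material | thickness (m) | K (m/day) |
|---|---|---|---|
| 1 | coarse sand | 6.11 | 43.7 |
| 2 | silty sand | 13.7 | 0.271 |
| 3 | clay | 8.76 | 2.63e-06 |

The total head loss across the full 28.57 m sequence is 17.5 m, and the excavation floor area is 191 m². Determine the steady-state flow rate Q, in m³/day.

Flow is perpendicular to layering, so the layers act in series and the equivalent K is the thickness-weighted harmonic mean.
Total thickness L = 6.11 + 13.7 + 8.76 = 28.57 m.
Σ(b_i/K_i) = 6.11/43.7 + 13.7/0.271 + 8.76/2.63e-06 = 3.331e+06 d.
K_eq = L / Σ(b_i/K_i) = 28.57 / 3.331e+06 = 8.577e-06 m/day.
Q = K_eq · A · (Δh/L) = 8.577e-06 × 191 × (17.5/28.57) = 0.001003 m³/day.

0.00100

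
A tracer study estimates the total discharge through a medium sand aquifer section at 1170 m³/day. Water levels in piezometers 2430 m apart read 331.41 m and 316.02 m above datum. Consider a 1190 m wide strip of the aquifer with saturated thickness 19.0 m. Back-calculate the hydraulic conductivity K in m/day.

8.17

Cross-sectional area A = 1190 × 19.0 = 22610 m².
Hydraulic gradient i = (331.41 − 316.02) / 2430 = 15.39 / 2430 = 0.006333.
From Q = K·A·i, K = Q / (A·i) = 1170 / (22610 × 0.006333) = 8.171 m/day.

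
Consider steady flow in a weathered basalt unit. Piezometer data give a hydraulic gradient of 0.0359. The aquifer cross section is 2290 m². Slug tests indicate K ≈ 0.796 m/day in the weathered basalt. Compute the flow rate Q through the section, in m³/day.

65.4

Hydraulic gradient i = 0.0359.
Darcy's law: Q = K · A · i = 0.7960 × 2290 × 0.03590 = 65.44 m³/day.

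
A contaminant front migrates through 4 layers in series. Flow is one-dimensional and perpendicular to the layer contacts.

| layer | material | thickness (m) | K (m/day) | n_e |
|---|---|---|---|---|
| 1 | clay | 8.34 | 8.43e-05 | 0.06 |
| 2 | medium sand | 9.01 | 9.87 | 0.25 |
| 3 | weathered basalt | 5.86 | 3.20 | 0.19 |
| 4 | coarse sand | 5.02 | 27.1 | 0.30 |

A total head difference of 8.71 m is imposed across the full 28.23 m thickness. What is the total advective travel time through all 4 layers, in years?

With flow normal to the layers, continuity requires the same specific discharge q through every layer.
Σ(b_i/K_i) = 8.34/8.43e-05 + 9.01/9.87 + 5.86/3.20 + 5.02/27.1 = 98935 d.
q = Δh / Σ(b_i/K_i) = 8.71 / 98935 = 8.804e-05 m/day.
In each layer the seepage velocity is v_i = q/n_i, so the layer transit time is t_i = b_i·n_i / q:
  layer 1 (clay): t_1 = 8.34 × 0.06 / 8.804e-05 = 5684 d
  layer 2 (medium sand): t_2 = 9.01 × 0.25 / 8.804e-05 = 25586 d
  layer 3 (weathered basalt): t_3 = 5.86 × 0.19 / 8.804e-05 = 12647 d
  layer 4 (coarse sand): t_4 = 5.02 × 0.30 / 8.804e-05 = 17106 d
Total t = Σ t_i = 61023 days = 167.1 years.

167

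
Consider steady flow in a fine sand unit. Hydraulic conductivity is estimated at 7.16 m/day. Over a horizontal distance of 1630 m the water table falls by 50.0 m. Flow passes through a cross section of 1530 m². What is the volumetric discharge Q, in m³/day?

336

Hydraulic gradient i = Δh / L = 50.0 / 1630 = 0.03067.
Darcy's law: Q = K · A · i = 7.160 × 1530 × 0.03067 = 336.0 m³/day.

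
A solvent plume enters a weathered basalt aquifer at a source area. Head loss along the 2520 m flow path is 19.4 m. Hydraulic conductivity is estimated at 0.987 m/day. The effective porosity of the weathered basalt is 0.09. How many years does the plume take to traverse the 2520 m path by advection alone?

Hydraulic gradient i = Δh / L = 19.4 / 2520 = 0.007698.
Darcy flux q = K · i = 0.9870 × 0.007698 = 0.007598 m/day.
Seepage velocity v = q / n_e = 0.007598 / 0.09 = 0.08443 m/day.
Travel time t = L / v = 2520 / 0.08443 = 29849 days = 81.72 years.

81.7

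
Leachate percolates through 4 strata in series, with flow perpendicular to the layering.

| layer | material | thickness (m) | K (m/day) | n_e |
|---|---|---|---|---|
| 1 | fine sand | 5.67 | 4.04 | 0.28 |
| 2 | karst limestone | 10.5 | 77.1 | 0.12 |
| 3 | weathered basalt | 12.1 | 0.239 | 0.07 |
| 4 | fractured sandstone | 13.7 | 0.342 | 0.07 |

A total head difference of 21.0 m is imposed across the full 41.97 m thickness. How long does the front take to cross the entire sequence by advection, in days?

With flow normal to the layers, continuity requires the same specific discharge q through every layer.
Σ(b_i/K_i) = 5.67/4.04 + 10.5/77.1 + 12.1/0.239 + 13.7/0.342 = 92.23 d.
q = Δh / Σ(b_i/K_i) = 21.0 / 92.23 = 0.2277 m/day.
In each layer the seepage velocity is v_i = q/n_i, so the layer transit time is t_i = b_i·n_i / q:
  layer 1 (fine sand): t_1 = 5.67 × 0.28 / 0.2277 = 6.972 d
  layer 2 (karst limestone): t_2 = 10.5 × 0.12 / 0.2277 = 5.534 d
  layer 3 (weathered basalt): t_3 = 12.1 × 0.07 / 0.2277 = 3.720 d
  layer 4 (fractured sandstone): t_4 = 13.7 × 0.07 / 0.2277 = 4.212 d
Total t = Σ t_i = 20.44 days.

20.4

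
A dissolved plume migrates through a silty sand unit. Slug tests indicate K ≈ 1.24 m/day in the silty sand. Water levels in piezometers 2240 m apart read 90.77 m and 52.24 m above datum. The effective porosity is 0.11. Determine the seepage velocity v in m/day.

0.194

Hydraulic gradient i = (90.77 − 52.24) / 2240 = 38.53 / 2240 = 0.01720.
Darcy flux q = K · i = 1.240 × 0.01720 = 0.02133 m/day.
Seepage velocity v = q / n_e = 0.02133 / 0.11 = 0.1939 m/day.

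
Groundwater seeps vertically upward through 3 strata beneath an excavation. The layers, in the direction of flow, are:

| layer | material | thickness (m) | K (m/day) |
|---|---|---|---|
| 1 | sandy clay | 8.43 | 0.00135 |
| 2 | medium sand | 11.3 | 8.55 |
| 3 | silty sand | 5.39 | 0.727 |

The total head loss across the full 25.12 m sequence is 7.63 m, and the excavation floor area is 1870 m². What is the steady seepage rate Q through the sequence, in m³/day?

Flow is perpendicular to layering, so the layers act in series and the equivalent K is the thickness-weighted harmonic mean.
Total thickness L = 8.43 + 11.3 + 5.39 = 25.12 m.
Σ(b_i/K_i) = 8.43/0.00135 + 11.3/8.55 + 5.39/0.727 = 6253 d.
K_eq = L / Σ(b_i/K_i) = 25.12 / 6253 = 0.004017 m/day.
Q = K_eq · A · (Δh/L) = 0.004017 × 1870 × (7.63/25.12) = 2.282 m³/day.

2.28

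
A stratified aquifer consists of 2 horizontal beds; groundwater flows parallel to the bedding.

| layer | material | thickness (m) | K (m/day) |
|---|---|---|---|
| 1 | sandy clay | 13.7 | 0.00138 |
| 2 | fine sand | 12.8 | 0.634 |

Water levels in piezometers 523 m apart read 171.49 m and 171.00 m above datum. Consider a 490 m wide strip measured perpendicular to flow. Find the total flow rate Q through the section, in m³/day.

3.73

Flow is parallel to layering, so each bed carries its own Darcy discharge and the transmissivities add.
Σ(K_i·b_i) = 0.00138×13.7 + 0.634×12.8 = 8.134 m²/day.
Hydraulic gradient i = (171.49 − 171.00) / 523 = 0.49 / 523 = 0.0009369.
Q = Σ(K_i·b_i) · W · i = 8.134 × 490 × 0.0009369 = 3.734 m³/day.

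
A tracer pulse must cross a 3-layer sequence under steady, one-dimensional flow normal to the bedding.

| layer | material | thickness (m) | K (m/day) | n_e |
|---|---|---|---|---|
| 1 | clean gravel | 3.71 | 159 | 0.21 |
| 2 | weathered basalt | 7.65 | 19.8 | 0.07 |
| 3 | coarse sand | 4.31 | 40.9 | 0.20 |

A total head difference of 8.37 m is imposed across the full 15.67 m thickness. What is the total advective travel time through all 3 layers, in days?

With flow normal to the layers, continuity requires the same specific discharge q through every layer.
Σ(b_i/K_i) = 3.71/159 + 7.65/19.8 + 4.31/40.9 = 0.5151 d.
q = Δh / Σ(b_i/K_i) = 8.37 / 0.5151 = 16.25 m/day.
In each layer the seepage velocity is v_i = q/n_i, so the layer transit time is t_i = b_i·n_i / q:
  layer 1 (clean gravel): t_1 = 3.71 × 0.21 / 16.25 = 0.04794 d
  layer 2 (weathered basalt): t_2 = 7.65 × 0.07 / 16.25 = 0.03295 d
  layer 3 (coarse sand): t_3 = 4.31 × 0.20 / 16.25 = 0.05305 d
Total t = Σ t_i = 0.1339 days.

0.134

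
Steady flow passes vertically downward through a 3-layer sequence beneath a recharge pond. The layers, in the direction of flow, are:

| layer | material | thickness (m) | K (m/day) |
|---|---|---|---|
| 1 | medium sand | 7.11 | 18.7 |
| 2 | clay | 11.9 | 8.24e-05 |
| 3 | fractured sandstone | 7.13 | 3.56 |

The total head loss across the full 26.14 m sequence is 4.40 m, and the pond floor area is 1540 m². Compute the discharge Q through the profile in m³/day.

0.0469

Flow is perpendicular to layering, so the layers act in series and the equivalent K is the thickness-weighted harmonic mean.
Total thickness L = 7.11 + 11.9 + 7.13 = 26.14 m.
Σ(b_i/K_i) = 7.11/18.7 + 11.9/8.24e-05 + 7.13/3.56 = 1.444e+05 d.
K_eq = L / Σ(b_i/K_i) = 26.14 / 1.444e+05 = 0.0001810 m/day.
Q = K_eq · A · (Δh/L) = 0.0001810 × 1540 × (4.40/26.14) = 0.04692 m³/day.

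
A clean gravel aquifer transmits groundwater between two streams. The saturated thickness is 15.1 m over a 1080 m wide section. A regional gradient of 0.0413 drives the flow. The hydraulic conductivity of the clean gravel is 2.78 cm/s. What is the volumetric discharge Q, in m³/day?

Convert K: 2.78 cm/s × 864 = 2402 m/day.
Cross-sectional area A = 1080 × 15.1 = 16308 m².
Hydraulic gradient i = 0.0413.
Darcy's law: Q = K · A · i = 2402 × 16308 × 0.04130 = 1.618e+06 m³/day.

1.62e+06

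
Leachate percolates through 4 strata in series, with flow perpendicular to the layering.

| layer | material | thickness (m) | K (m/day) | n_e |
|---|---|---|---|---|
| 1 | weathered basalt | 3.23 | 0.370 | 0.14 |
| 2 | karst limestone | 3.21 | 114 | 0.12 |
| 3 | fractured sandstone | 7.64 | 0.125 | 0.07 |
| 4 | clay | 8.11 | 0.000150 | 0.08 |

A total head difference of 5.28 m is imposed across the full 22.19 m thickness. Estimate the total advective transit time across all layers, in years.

56.7

With flow normal to the layers, continuity requires the same specific discharge q through every layer.
Σ(b_i/K_i) = 3.23/0.370 + 3.21/114 + 7.64/0.125 + 8.11/0.000150 = 54137 d.
q = Δh / Σ(b_i/K_i) = 5.28 / 54137 = 9.753e-05 m/day.
In each layer the seepage velocity is v_i = q/n_i, so the layer transit time is t_i = b_i·n_i / q:
  layer 1 (weathered basalt): t_1 = 3.23 × 0.14 / 9.753e-05 = 4636 d
  layer 2 (karst limestone): t_2 = 3.21 × 0.12 / 9.753e-05 = 3950 d
  layer 3 (fractured sandstone): t_3 = 7.64 × 0.07 / 9.753e-05 = 5483 d
  layer 4 (clay): t_4 = 8.11 × 0.08 / 9.753e-05 = 6652 d
Total t = Σ t_i = 20722 days = 56.73 years.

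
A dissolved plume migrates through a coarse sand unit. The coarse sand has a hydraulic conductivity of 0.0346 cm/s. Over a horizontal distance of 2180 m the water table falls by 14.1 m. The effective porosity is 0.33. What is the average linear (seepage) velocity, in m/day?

Convert K: 0.0346 cm/s × 864 = 29.89 m/day.
Hydraulic gradient i = Δh / L = 14.1 / 2180 = 0.006468.
Darcy flux q = K · i = 29.89 × 0.006468 = 0.1934 m/day.
Seepage velocity v = q / n_e = 0.1934 / 0.33 = 0.5859 m/day.

0.586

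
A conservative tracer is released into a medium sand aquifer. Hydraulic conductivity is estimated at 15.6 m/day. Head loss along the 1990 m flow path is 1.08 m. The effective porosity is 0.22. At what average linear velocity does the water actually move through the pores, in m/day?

Hydraulic gradient i = Δh / L = 1.08 / 1990 = 0.0005427.
Darcy flux q = K · i = 15.60 × 0.0005427 = 0.008466 m/day.
Seepage velocity v = q / n_e = 0.008466 / 0.22 = 0.03848 m/day.

0.0385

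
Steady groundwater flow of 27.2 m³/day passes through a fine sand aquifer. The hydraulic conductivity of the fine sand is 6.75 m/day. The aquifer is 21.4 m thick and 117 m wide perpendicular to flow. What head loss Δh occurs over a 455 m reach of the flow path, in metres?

0.732

Cross-sectional area A = 117 × 21.4 = 2504 m².
From Q = K·A·i, i = Q / (K·A) = 27.2 / (6.750 × 2504) = 0.001609.
Head loss Δh = i · L = 0.001609 × 455 = 0.7323 m.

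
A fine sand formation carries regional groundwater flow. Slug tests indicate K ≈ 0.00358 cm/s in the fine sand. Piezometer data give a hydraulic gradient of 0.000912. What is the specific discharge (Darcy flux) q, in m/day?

Convert K: 0.00358 cm/s × 864 = 3.093 m/day.
Hydraulic gradient i = 0.000912.
Specific discharge q = K · i = 3.093 × 0.0009120 = 0.002821 m/day.

0.00282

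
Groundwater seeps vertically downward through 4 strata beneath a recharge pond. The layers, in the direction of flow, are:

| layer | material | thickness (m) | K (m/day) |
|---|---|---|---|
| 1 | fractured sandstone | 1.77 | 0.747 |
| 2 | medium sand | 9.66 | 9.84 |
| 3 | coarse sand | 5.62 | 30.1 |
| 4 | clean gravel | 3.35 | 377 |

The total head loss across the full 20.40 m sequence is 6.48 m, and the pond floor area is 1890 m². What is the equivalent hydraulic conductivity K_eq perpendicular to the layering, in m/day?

Flow is perpendicular to layering, so the layers act in series and the equivalent K is the thickness-weighted harmonic mean.
Total thickness L = 1.77 + 9.66 + 5.62 + 3.35 = 20.40 m.
Σ(b_i/K_i) = 1.77/0.747 + 9.66/9.84 + 5.62/30.1 + 3.35/377 = 3.547 d.
K_eq = L / Σ(b_i/K_i) = 20.40 / 3.547 = 5.752 m/day.

5.75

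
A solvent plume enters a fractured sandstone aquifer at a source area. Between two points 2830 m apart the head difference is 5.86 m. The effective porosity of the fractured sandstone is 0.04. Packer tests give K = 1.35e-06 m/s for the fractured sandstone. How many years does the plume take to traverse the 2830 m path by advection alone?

1280

Convert K: 1.35e-06 m/s × 86400 = 0.1166 m/day.
Hydraulic gradient i = Δh / L = 5.86 / 2830 = 0.002071.
Darcy flux q = K · i = 0.1166 × 0.002071 = 0.0002415 m/day.
Seepage velocity v = q / n_e = 0.0002415 / 0.04 = 0.006038 m/day.
Travel time t = L / v = 2830 / 0.006038 = 4.687e+05 days = 1283 years.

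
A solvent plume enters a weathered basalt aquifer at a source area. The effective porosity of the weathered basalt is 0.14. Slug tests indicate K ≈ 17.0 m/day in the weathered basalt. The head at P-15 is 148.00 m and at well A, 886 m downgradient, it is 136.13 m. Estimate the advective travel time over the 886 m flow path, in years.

Hydraulic gradient i = (148.00 − 136.13) / 886 = 11.87 / 886 = 0.01340.
Darcy flux q = K · i = 17.00 × 0.01340 = 0.2278 m/day.
Seepage velocity v = q / n_e = 0.2278 / 0.14 = 1.627 m/day.
Travel time t = L / v = 886 / 1.627 = 544.6 days = 1.491 years.

1.49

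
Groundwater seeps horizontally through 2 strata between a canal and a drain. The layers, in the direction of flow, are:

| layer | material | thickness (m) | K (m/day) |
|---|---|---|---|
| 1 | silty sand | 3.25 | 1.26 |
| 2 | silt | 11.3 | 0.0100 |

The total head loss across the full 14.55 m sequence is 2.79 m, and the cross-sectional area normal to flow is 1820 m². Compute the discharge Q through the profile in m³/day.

4.48

Flow is perpendicular to layering, so the layers act in series and the equivalent K is the thickness-weighted harmonic mean.
Total thickness L = 3.25 + 11.3 = 14.55 m.
Σ(b_i/K_i) = 3.25/1.26 + 11.3/0.0100 = 1133 d.
K_eq = L / Σ(b_i/K_i) = 14.55 / 1133 = 0.01285 m/day.
Q = K_eq · A · (Δh/L) = 0.01285 × 1820 × (2.79/14.55) = 4.483 m³/day.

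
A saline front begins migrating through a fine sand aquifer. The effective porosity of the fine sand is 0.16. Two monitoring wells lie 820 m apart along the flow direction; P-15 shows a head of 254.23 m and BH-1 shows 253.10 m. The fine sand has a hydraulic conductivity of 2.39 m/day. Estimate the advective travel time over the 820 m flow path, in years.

Hydraulic gradient i = (254.23 − 253.10) / 820 = 1.13 / 820 = 0.001378.
Darcy flux q = K · i = 2.390 × 0.001378 = 0.003294 m/day.
Seepage velocity v = q / n_e = 0.003294 / 0.16 = 0.02058 m/day.
Travel time t = L / v = 820 / 0.02058 = 39836 days = 109.1 years.

109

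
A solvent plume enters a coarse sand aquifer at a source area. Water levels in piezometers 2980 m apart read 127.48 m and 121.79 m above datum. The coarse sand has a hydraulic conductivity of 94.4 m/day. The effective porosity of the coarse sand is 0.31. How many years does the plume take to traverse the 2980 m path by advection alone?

14.0

Hydraulic gradient i = (127.48 − 121.79) / 2980 = 5.69 / 2980 = 0.001909.
Darcy flux q = K · i = 94.40 × 0.001909 = 0.1802 m/day.
Seepage velocity v = q / n_e = 0.1802 / 0.31 = 0.5814 m/day.
Travel time t = L / v = 2980 / 0.5814 = 5125 days = 14.03 years.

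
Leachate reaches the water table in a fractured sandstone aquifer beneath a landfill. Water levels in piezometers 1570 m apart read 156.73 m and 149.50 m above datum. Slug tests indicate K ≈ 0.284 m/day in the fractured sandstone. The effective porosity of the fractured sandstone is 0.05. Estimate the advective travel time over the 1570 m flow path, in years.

164

Hydraulic gradient i = (156.73 − 149.50) / 1570 = 7.23 / 1570 = 0.004605.
Darcy flux q = K · i = 0.2840 × 0.004605 = 0.001308 m/day.
Seepage velocity v = q / n_e = 0.001308 / 0.05 = 0.02616 m/day.
Travel time t = L / v = 1570 / 0.02616 = 60022 days = 164.3 years.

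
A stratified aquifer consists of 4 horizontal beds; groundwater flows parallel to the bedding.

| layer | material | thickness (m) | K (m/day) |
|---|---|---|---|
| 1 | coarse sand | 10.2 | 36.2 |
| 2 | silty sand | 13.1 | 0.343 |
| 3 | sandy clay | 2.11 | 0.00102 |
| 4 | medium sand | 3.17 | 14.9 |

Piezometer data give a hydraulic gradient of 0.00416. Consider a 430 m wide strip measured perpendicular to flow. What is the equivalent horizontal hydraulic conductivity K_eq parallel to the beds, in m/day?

14.7

Flow is parallel to layering, so each bed carries its own Darcy discharge and the transmissivities add.
Σ(K_i·b_i) = 36.2×10.2 + 0.343×13.1 + 0.00102×2.11 + 14.9×3.17 = 421.0 m²/day.
Total thickness b = 28.58 m, so K_eq = Σ(K_i·b_i)/b = 14.73 m/day.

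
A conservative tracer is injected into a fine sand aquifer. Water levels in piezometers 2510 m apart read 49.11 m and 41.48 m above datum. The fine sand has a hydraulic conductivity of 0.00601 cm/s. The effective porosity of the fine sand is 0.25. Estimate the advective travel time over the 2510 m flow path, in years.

Convert K: 0.00601 cm/s × 864 = 5.193 m/day.
Hydraulic gradient i = (49.11 − 41.48) / 2510 = 7.63 / 2510 = 0.003040.
Darcy flux q = K · i = 5.193 × 0.003040 = 0.01578 m/day.
Seepage velocity v = q / n_e = 0.01578 / 0.25 = 0.06314 m/day.
Travel time t = L / v = 2510 / 0.06314 = 39753 days = 108.8 years.

109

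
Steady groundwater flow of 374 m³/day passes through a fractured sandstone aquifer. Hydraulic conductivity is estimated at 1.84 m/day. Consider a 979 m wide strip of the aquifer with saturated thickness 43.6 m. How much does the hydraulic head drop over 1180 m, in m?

Cross-sectional area A = 979 × 43.6 = 42684 m².
From Q = K·A·i, i = Q / (K·A) = 374 / (1.840 × 42684) = 0.004762.
Head loss Δh = i · L = 0.004762 × 1180 = 5.619 m.

5.62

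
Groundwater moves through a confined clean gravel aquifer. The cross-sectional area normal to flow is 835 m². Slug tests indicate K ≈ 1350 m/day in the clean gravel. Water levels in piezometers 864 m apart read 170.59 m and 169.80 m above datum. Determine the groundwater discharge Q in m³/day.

Hydraulic gradient i = (170.59 − 169.80) / 864 = 0.79 / 864 = 0.0009144.
Darcy's law: Q = K · A · i = 1350 × 835.0 × 0.0009144 = 1031 m³/day.

1030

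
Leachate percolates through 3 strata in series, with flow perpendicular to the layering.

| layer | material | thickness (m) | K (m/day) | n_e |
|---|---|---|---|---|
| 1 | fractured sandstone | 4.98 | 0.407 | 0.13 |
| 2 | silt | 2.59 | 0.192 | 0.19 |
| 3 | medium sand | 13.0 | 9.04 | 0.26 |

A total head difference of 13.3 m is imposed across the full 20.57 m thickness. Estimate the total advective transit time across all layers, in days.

With flow normal to the layers, continuity requires the same specific discharge q through every layer.
Σ(b_i/K_i) = 4.98/0.407 + 2.59/0.192 + 13.0/9.04 = 27.16 d.
q = Δh / Σ(b_i/K_i) = 13.3 / 27.16 = 0.4896 m/day.
In each layer the seepage velocity is v_i = q/n_i, so the layer transit time is t_i = b_i·n_i / q:
  layer 1 (fractured sandstone): t_1 = 4.98 × 0.13 / 0.4896 = 1.322 d
  layer 2 (silt): t_2 = 2.59 × 0.19 / 0.4896 = 1.005 d
  layer 3 (medium sand): t_3 = 13.0 × 0.26 / 0.4896 = 6.903 d
Total t = Σ t_i = 9.230 days.

9.23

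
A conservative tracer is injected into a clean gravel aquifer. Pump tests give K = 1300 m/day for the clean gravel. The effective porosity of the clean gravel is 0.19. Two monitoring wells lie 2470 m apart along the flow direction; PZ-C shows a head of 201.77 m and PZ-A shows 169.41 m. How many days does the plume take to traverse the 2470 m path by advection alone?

Hydraulic gradient i = (201.77 − 169.41) / 2470 = 32.36 / 2470 = 0.01310.
Darcy flux q = K · i = 1300 × 0.01310 = 17.03 m/day.
Seepage velocity v = q / n_e = 17.03 / 0.19 = 89.64 m/day.
Travel time t = L / v = 2470 / 89.64 = 27.55 days.

27.6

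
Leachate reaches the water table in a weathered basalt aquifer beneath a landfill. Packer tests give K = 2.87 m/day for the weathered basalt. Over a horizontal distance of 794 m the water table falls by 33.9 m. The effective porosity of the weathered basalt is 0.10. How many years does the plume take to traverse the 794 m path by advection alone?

1.77

Hydraulic gradient i = Δh / L = 33.9 / 794 = 0.04270.
Darcy flux q = K · i = 2.870 × 0.04270 = 0.1225 m/day.
Seepage velocity v = q / n_e = 0.1225 / 0.10 = 1.225 m/day.
Travel time t = L / v = 794 / 1.225 = 648.0 days = 1.774 years.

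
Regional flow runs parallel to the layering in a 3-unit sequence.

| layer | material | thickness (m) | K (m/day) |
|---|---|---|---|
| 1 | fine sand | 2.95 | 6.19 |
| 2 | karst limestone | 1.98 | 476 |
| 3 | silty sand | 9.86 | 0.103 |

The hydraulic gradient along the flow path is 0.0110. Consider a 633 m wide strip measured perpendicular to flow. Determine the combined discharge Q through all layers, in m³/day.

Flow is parallel to layering, so each bed carries its own Darcy discharge and the transmissivities add.
Σ(K_i·b_i) = 6.19×2.95 + 476×1.98 + 0.103×9.86 = 961.8 m²/day.
Hydraulic gradient i = 0.0110.
Q = Σ(K_i·b_i) · W · i = 961.8 × 633 × 0.01100 = 6697 m³/day.

6700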